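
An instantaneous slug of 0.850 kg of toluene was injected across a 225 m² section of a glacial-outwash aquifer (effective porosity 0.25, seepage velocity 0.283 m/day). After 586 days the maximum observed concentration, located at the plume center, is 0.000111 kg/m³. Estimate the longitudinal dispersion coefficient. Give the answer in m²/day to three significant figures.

2.52 m²/day

At the plume center C_max = M/(n_e·A·√(4πDt)), so D = M²/(4πt·(n_e·A·C_max)²).
n_e·A·C_max = 0.25 × 225 × 0.000111 = 0.006244 kg/m.
D = 0.850²/(4π × 586 × 0.006244²) = 2.52 m²/day.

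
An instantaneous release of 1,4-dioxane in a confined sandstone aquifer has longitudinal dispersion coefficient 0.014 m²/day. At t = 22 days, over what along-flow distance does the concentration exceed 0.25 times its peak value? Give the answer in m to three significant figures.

2.61 m

The plume is Gaussian with σ = √(2Dt) = √(2 × 0.014 × 22) = 0.7849 m.
C/C_peak = exp(−Δx²/(2σ²)) = 0.25 ⇒ Δx = σ·√(−2 ln 0.25) = 0.7849 × 1.665 = 1.307 m.
Width = 2Δx = 2.61 m.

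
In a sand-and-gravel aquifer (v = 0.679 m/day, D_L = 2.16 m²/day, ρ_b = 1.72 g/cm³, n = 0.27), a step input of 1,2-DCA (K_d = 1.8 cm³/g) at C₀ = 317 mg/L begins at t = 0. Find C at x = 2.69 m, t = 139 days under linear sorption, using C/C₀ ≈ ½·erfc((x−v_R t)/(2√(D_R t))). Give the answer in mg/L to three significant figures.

241 mg/L

Retardation factor R = 1 + ρ_b·K_d/n = 1 + 1.72 × 1.8/0.27 = 12.47.
Sorption retards both mechanisms: v_R = v/R = 0.05445 m/day, D_R = D/R = 0.1732 m²/day.
v_R·t = 0.05445 × 139 = 7.56855 m; 2√(D_R t) = 9.813 m; argument = (2.69 − 7.56855)/9.813 = -0.4972.
C = C₀ × ½·erfc(-0.4972) = 317 × 0.7590 = 241 mg/L.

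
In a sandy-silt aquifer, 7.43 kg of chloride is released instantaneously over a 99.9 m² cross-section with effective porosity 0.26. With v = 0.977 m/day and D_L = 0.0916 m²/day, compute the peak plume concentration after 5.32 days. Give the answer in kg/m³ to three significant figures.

The peak of an instantaneous 1D plume sits at x = vt; there the Gaussian factor is 1 and C_max = M/(n_e·A·√(4πDt)), where n_e·A is the pore area the mass is dissolved in.
√(4πDt) = √(4π × 0.0916 × 5.32) = 2.475 m, so C_max = 7.43/(0.26 × 99.9 × 2.475) = 0.116 kg/m³.

0.116 kg/m³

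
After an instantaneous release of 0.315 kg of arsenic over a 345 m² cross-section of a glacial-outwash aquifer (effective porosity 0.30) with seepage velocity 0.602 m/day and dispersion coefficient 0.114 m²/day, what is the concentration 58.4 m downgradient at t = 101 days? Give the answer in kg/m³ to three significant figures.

For an instantaneous plane source, C(x,t) = M/(n_e·A·√(4πDt)) · exp(−(x−vt)²/(4Dt)), with n_e·A the pore (flow) area.
Plume center vt = 0.602 × 101 = 60.802 m, so the well at 58.4 m is 2.402 m upgradient of the peak.
√(4πDt) = 12.03 m, giving peak height M/(n_e·A·√(4πDt)) = 0.315/(0.30 × 345 × 12.03) = 0.0002530 kg/m³.
(x−vt)²/(4Dt) = (-2.402)²/(4 × 0.114 × 101) = 0.1253; exp(−0.1253) = 0.8822.
C = 0.0002530 × 0.8822 = 0.000223 kg/m³.

0.000223 kg/m³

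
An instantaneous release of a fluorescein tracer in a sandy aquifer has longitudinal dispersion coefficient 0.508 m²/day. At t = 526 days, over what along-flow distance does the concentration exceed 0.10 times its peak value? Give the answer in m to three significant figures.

99.2 m

The plume is Gaussian with σ = √(2Dt) = √(2 × 0.508 × 526) = 23.12 m.
C/C_peak = exp(−Δx²/(2σ²)) = 0.10 ⇒ Δx = σ·√(−2 ln 0.10) = 23.12 × 2.146 = 49.62 m.
Width = 2Δx = 99.2 m.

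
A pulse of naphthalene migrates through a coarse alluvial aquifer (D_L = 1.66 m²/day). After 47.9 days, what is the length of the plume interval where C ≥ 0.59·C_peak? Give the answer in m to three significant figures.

25.9 m

The plume is Gaussian with σ = √(2Dt) = √(2 × 1.66 × 47.9) = 12.61 m.
C/C_peak = exp(−Δx²/(2σ²)) = 0.59 ⇒ Δx = σ·√(−2 ln 0.59) = 12.61 × 1.027 = 12.95 m.
Width = 2Δx = 25.9 m.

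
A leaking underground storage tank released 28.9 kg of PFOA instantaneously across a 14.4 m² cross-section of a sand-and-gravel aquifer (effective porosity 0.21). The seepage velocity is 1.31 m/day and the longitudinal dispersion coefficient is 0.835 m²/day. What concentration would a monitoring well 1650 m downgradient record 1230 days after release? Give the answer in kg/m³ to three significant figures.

For an instantaneous plane source, C(x,t) = M/(n_e·A·√(4πDt)) · exp(−(x−vt)²/(4Dt)), with n_e·A the pore (flow) area.
Plume center vt = 1.31 × 1230 = 1611.3 m, so the well at 1650 m is 38.7 m downgradient of the peak.
√(4πDt) = 113.6 m, giving peak height M/(n_e·A·√(4πDt)) = 28.9/(0.21 × 14.4 × 113.6) = 0.08413 kg/m³.
(x−vt)²/(4Dt) = (38.7)²/(4 × 0.835 × 1230) = 0.3646; exp(−0.3646) = 0.6945.
C = 0.08413 × 0.6945 = 0.0584 kg/m³.

0.0584 kg/m³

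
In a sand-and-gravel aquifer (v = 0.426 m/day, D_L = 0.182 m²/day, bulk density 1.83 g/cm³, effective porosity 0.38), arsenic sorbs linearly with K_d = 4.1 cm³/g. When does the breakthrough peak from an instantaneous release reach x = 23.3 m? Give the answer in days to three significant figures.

Retardation factor R = 1 + ρ_b·K_d/n = 1 + 1.83 × 4.1/0.38 = 20.74.
Sorption retards both mechanisms: v_R = v/R = 0.02054 m/day, D_R = D/R = 0.008775 m²/day.
Peak time from v_R²t² + 2D_R t − x² = 0: t = (√(D_R² + v_R²x²) − D_R)/v_R².
√(D_R² + v_R²x²) = √(0.008775² + 0.02054² × 23.3²) = 0.4787; v_R² = 0.0004219.
t = (0.4787 − 0.008775)/0.0004219 = 1110 days.

1110 days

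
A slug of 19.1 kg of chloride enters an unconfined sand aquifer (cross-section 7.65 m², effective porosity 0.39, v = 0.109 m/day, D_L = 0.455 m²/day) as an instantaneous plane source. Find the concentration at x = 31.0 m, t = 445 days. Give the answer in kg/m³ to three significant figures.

0.0869 kg/m³

For an instantaneous plane source, C(x,t) = M/(n_e·A·√(4πDt)) · exp(−(x−vt)²/(4Dt)), with n_e·A the pore (flow) area.
Plume center vt = 0.109 × 445 = 48.505 m, so the well at 31.0 m is 17.505 m upgradient of the peak.
√(4πDt) = 50.44 m, giving peak height M/(n_e·A·√(4πDt)) = 19.1/(0.39 × 7.65 × 50.44) = 0.1269 kg/m³.
(x−vt)²/(4Dt) = (-17.505)²/(4 × 0.455 × 445) = 0.3783; exp(−0.3783) = 0.6850.
C = 0.1269 × 0.6850 = 0.0869 kg/m³.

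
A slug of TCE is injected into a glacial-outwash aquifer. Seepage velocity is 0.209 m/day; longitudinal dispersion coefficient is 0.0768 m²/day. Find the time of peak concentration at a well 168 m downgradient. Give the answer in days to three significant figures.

802 days

For the 1D instantaneous-source solution, setting ∂C/∂t = 0 at fixed x gives v²t² + 2Dt − x² = 0, so t = (√(D² + v²x²) − D)/v².
√(D² + v²x²) = √(0.0768² + 0.209² × 168²) = 35.11; v² = 0.043681.
t = (35.11 − 0.0768)/0.043681 = 802 days (vs. the pure-advection estimate x/v = 804 d).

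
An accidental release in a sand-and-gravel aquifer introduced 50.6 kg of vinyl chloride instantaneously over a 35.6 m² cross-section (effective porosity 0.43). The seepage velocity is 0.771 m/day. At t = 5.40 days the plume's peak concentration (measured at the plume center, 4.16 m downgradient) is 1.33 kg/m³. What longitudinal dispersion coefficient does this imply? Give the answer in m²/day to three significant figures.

At the plume center C_max = M/(n_e·A·√(4πDt)), so D = M²/(4πt·(n_e·A·C_max)²).
n_e·A·C_max = 0.43 × 35.6 × 1.33 = 20.36 kg/m.
D = 50.6²/(4π × 5.40 × 20.36²) = 0.0910 m²/day.

0.0910 m²/day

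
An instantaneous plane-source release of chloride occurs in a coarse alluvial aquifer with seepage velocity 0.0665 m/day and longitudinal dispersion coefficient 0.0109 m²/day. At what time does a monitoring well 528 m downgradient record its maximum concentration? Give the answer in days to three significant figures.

7940 days

For the 1D instantaneous-source solution, setting ∂C/∂t = 0 at fixed x gives v²t² + 2Dt − x² = 0, so t = (√(D² + v²x²) − D)/v².
√(D² + v²x²) = √(0.0109² + 0.0665² × 528²) = 35.11; v² = 0.00442225.
t = (35.11 − 0.0109)/0.00442225 = 7940 days (vs. the pure-advection estimate x/v = 7940 d).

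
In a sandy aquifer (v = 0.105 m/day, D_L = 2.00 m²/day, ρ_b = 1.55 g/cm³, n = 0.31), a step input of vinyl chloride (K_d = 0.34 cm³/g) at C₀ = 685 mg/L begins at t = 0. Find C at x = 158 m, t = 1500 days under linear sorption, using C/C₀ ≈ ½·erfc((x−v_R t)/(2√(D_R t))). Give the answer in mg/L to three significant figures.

Retardation factor R = 1 + ρ_b·K_d/n = 1 + 1.55 × 0.34/0.31 = 2.700.
Sorption retards both mechanisms: v_R = v/R = 0.03889 m/day, D_R = D/R = 0.7407 m²/day.
v_R·t = 0.03889 × 1500 = 58.335 m; 2√(D_R t) = 66.66 m; argument = (158 − 58.335)/66.66 = 1.495.
C = C₀ × ½·erfc(1.495) = 685 × 0.01725 = 11.8 mg/L.

11.8 mg/L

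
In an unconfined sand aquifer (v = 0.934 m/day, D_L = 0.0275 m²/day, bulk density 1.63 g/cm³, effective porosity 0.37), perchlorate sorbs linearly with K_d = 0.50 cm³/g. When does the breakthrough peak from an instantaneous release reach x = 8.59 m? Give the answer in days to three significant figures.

Retardation factor R = 1 + ρ_b·K_d/n = 1 + 1.63 × 0.50/0.37 = 3.203.
Sorption retards both mechanisms: v_R = v/R = 0.2916 m/day, D_R = D/R = 0.008586 m²/day.
Peak time from v_R²t² + 2D_R t − x² = 0: t = (√(D_R² + v_R²x²) − D_R)/v_R².
√(D_R² + v_R²x²) = √(0.008586² + 0.2916² × 8.59²) = 2.505; v_R² = 0.08503.
t = (2.505 − 0.008586)/0.08503 = 29.4 days.

29.4 days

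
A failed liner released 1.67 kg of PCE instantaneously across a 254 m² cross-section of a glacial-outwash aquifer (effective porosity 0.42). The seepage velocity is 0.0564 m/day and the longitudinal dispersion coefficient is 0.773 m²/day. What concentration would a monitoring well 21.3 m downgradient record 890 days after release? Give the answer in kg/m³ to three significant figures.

For an instantaneous plane source, C(x,t) = M/(n_e·A·√(4πDt)) · exp(−(x−vt)²/(4Dt)), with n_e·A the pore (flow) area.
Plume center vt = 0.0564 × 890 = 50.196 m, so the well at 21.3 m is 28.896 m upgradient of the peak.
√(4πDt) = 92.98 m, giving peak height M/(n_e·A·√(4πDt)) = 1.67/(0.42 × 254 × 92.98) = 0.0001684 kg/m³.
(x−vt)²/(4Dt) = (-28.896)²/(4 × 0.773 × 890) = 0.3034; exp(−0.3034) = 0.7383.
C = 0.0001684 × 0.7383 = 0.000124 kg/m³.

0.000124 kg/m³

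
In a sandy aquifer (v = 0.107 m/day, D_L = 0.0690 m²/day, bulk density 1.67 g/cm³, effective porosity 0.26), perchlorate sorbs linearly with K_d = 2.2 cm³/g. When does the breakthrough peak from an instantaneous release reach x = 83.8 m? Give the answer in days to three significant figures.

11800 days

Retardation factor R = 1 + ρ_b·K_d/n = 1 + 1.67 × 2.2/0.26 = 15.13.
Sorption retards both mechanisms: v_R = v/R = 0.007072 m/day, D_R = D/R = 0.004560 m²/day.
Peak time from v_R²t² + 2D_R t − x² = 0: t = (√(D_R² + v_R²x²) − D_R)/v_R².
√(D_R² + v_R²x²) = √(0.004560² + 0.007072² × 83.8²) = 0.5927; v_R² = 5.001e-05.
t = (0.5927 − 0.004560)/5.001e-05 = 11800 days.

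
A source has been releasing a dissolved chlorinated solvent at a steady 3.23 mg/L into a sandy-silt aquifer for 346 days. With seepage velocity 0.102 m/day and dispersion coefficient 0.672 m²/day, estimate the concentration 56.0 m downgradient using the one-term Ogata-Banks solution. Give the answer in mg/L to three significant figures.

For a continuous step input, C/C₀ ≈ ½·erfc((x−vt)/(2√(Dt))).
vt = 0.102 × 346 = 35.292 m and 2√(Dt) = 2√(0.672 × 346) = 30.50 m.
Argument (x−vt)/(2√(Dt)) = (56.0 − 35.292)/30.50 = 0.6790; ½·erfc(0.6790) = 0.1685.
C = 3.23 × 0.1685 = 0.544 mg/L.

0.544 mg/L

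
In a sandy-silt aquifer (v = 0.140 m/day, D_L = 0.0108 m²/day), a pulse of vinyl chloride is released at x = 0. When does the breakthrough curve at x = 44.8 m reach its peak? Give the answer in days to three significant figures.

319 days

For the 1D instantaneous-source solution, setting ∂C/∂t = 0 at fixed x gives v²t² + 2Dt − x² = 0, so t = (√(D² + v²x²) − D)/v².
√(D² + v²x²) = √(0.0108² + 0.140² × 44.8²) = 6.272; v² = 0.0196.
t = (6.272 − 0.0108)/0.0196 = 319 days (vs. the pure-advection estimate x/v = 320 d).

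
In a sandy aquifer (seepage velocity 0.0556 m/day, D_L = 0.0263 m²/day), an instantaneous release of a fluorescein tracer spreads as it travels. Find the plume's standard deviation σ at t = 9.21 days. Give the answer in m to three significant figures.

0.696 m

Dispersive spreading gives a Gaussian with σ² = 2Dt; advection only shifts the center.
σ = √(2 × 0.0263 × 9.21) = 0.696 m.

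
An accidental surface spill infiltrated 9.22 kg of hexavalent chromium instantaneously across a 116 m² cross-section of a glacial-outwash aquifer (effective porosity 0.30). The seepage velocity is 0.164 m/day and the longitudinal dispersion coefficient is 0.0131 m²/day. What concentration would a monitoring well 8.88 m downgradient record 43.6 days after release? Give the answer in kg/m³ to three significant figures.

0.0267 kg/m³

For an instantaneous plane source, C(x,t) = M/(n_e·A·√(4πDt)) · exp(−(x−vt)²/(4Dt)), with n_e·A the pore (flow) area.
Plume center vt = 0.164 × 43.6 = 7.1504 m, so the well at 8.88 m is 1.7296 m downgradient of the peak.
√(4πDt) = 2.679 m, giving peak height M/(n_e·A·√(4πDt)) = 9.22/(0.30 × 116 × 2.679) = 0.09890 kg/m³.
(x−vt)²/(4Dt) = (1.7296)²/(4 × 0.0131 × 43.6) = 1.309; exp(−1.309) = 0.2701.
C = 0.09890 × 0.2701 = 0.0267 kg/m³.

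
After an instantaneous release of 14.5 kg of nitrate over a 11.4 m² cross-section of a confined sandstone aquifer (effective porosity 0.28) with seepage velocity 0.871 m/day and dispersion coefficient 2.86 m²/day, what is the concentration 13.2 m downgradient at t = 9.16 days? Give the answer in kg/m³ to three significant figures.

For an instantaneous plane source, C(x,t) = M/(n_e·A·√(4πDt)) · exp(−(x−vt)²/(4Dt)), with n_e·A the pore (flow) area.
Plume center vt = 0.871 × 9.16 = 7.97836 m, so the well at 13.2 m is 5.22164 m downgradient of the peak.
√(4πDt) = 18.14 m, giving peak height M/(n_e·A·√(4πDt)) = 14.5/(0.28 × 11.4 × 18.14) = 0.2504 kg/m³.
(x−vt)²/(4Dt) = (5.22164)²/(4 × 2.86 × 9.16) = 0.2602; exp(−0.2602) = 0.7709.
C = 0.2504 × 0.7709 = 0.193 kg/m³.

0.193 kg/m³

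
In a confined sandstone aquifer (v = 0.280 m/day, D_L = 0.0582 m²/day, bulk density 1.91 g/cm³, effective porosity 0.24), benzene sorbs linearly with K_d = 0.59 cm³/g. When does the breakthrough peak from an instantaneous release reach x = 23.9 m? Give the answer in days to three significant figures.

Retardation factor R = 1 + ρ_b·K_d/n = 1 + 1.91 × 0.59/0.24 = 5.695.
Sorption retards both mechanisms: v_R = v/R = 0.04917 m/day, D_R = D/R = 0.01022 m²/day.
Peak time from v_R²t² + 2D_R t − x² = 0: t = (√(D_R² + v_R²x²) − D_R)/v_R².
√(D_R² + v_R²x²) = √(0.01022² + 0.04917² × 23.9²) = 1.175; v_R² = 0.002418.
t = (1.175 − 0.01022)/0.002418 = 482 days.

482 days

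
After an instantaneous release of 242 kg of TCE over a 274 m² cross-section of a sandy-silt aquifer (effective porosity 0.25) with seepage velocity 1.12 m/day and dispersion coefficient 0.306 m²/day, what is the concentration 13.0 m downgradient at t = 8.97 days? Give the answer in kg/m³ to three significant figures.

0.272 kg/m³

For an instantaneous plane source, C(x,t) = M/(n_e·A·√(4πDt)) · exp(−(x−vt)²/(4Dt)), with n_e·A the pore (flow) area.
Plume center vt = 1.12 × 8.97 = 10.0464 m, so the well at 13.0 m is 2.9536 m downgradient of the peak.
√(4πDt) = 5.873 m, giving peak height M/(n_e·A·√(4πDt)) = 242/(0.25 × 274 × 5.873) = 0.6015 kg/m³.
(x−vt)²/(4Dt) = (2.9536)²/(4 × 0.306 × 8.97) = 0.7946; exp(−0.7946) = 0.4518.
C = 0.6015 × 0.4518 = 0.272 kg/m³.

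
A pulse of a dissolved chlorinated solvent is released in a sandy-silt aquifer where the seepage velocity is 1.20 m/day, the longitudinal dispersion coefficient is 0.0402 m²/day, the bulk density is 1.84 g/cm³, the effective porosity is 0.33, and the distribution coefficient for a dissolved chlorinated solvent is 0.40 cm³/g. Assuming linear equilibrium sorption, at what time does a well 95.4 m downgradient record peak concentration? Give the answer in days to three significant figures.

257 days

Retardation factor R = 1 + ρ_b·K_d/n = 1 + 1.84 × 0.40/0.33 = 3.230.
Sorption retards both mechanisms: v_R = v/R = 0.3715 m/day, D_R = D/R = 0.01245 m²/day.
Peak time from v_R²t² + 2D_R t − x² = 0: t = (√(D_R² + v_R²x²) − D_R)/v_R².
√(D_R² + v_R²x²) = √(0.01245² + 0.3715² × 95.4²) = 35.44; v_R² = 0.1380.
t = (35.44 − 0.01245)/0.1380 = 257 days.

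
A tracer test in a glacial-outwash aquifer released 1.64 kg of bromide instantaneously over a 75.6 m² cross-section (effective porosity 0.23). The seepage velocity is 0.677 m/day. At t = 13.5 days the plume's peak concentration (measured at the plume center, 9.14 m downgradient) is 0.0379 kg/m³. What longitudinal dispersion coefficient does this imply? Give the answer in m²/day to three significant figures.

At the plume center C_max = M/(n_e·A·√(4πDt)), so D = M²/(4πt·(n_e·A·C_max)²).
n_e·A·C_max = 0.23 × 75.6 × 0.0379 = 0.6590 kg/m.
D = 1.64²/(4π × 13.5 × 0.6590²) = 0.0365 m²/day.

0.0365 m²/day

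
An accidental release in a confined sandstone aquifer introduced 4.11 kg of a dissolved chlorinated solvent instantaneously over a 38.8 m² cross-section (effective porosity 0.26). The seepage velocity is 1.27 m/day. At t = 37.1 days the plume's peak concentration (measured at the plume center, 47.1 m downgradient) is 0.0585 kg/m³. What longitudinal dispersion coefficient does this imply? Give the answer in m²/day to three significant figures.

0.104 m²/day

At the plume center C_max = M/(n_e·A·√(4πDt)), so D = M²/(4πt·(n_e·A·C_max)²).
n_e·A·C_max = 0.26 × 38.8 × 0.0585 = 0.5901 kg/m.
D = 4.11²/(4π × 37.1 × 0.5901²) = 0.104 m²/day.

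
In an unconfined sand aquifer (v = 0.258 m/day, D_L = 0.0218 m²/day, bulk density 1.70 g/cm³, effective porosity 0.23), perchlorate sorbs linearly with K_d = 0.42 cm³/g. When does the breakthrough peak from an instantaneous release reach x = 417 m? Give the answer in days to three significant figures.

6630 days

Retardation factor R = 1 + ρ_b·K_d/n = 1 + 1.70 × 0.42/0.23 = 4.104.
Sorption retards both mechanisms: v_R = v/R = 0.06287 m/day, D_R = D/R = 0.005312 m²/day.
Peak time from v_R²t² + 2D_R t − x² = 0: t = (√(D_R² + v_R²x²) − D_R)/v_R².
√(D_R² + v_R²x²) = √(0.005312² + 0.06287² × 417²) = 26.22; v_R² = 0.003953.
t = (26.22 − 0.005312)/0.003953 = 6630 days.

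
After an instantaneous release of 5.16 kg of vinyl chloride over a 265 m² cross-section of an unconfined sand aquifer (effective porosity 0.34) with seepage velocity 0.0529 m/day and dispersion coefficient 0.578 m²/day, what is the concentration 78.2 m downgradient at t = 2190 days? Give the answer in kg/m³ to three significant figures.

For an instantaneous plane source, C(x,t) = M/(n_e·A·√(4πDt)) · exp(−(x−vt)²/(4Dt)), with n_e·A the pore (flow) area.
Plume center vt = 0.0529 × 2190 = 115.851 m, so the well at 78.2 m is 37.651 m upgradient of the peak.
√(4πDt) = 126.1 m, giving peak height M/(n_e·A·√(4πDt)) = 5.16/(0.34 × 265 × 126.1) = 0.0004542 kg/m³.
(x−vt)²/(4Dt) = (-37.651)²/(4 × 0.578 × 2190) = 0.2800; exp(−0.2800) = 0.7558.
C = 0.0004542 × 0.7558 = 0.000343 kg/m³.

0.000343 kg/m³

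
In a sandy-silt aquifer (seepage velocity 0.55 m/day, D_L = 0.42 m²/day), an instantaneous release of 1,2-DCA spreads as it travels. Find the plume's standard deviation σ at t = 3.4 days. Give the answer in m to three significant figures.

Dispersive spreading gives a Gaussian with σ² = 2Dt; advection only shifts the center.
σ = √(2 × 0.42 × 3.4) = 1.69 m.

1.69 m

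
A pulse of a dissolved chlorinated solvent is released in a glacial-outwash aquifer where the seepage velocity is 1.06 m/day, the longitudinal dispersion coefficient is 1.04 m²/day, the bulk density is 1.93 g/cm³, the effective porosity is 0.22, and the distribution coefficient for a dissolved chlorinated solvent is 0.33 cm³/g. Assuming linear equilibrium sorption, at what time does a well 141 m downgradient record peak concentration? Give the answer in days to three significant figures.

Retardation factor R = 1 + ρ_b·K_d/n = 1 + 1.93 × 0.33/0.22 = 3.895.
Sorption retards both mechanisms: v_R = v/R = 0.2721 m/day, D_R = D/R = 0.2670 m²/day.
Peak time from v_R²t² + 2D_R t − x² = 0: t = (√(D_R² + v_R²x²) − D_R)/v_R².
√(D_R² + v_R²x²) = √(0.2670² + 0.2721² × 141²) = 38.37; v_R² = 0.07404.
t = (38.37 − 0.2670)/0.07404 = 515 days.

515 days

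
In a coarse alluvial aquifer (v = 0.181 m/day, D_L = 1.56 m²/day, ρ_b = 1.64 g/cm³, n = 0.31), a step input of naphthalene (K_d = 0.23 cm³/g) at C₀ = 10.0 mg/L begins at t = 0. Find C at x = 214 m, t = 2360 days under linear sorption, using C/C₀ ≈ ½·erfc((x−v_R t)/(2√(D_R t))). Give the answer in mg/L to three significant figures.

Retardation factor R = 1 + ρ_b·K_d/n = 1 + 1.64 × 0.23/0.31 = 2.217.
Sorption retards both mechanisms: v_R = v/R = 0.08164 m/day, D_R = D/R = 0.7037 m²/day.
v_R·t = 0.08164 × 2360 = 192.6704 m; 2√(D_R t) = 81.50 m; argument = (214 − 192.6704)/81.50 = 0.2617.
C = C₀ × ½·erfc(0.2617) = 10.0 × 0.3557 = 3.56 mg/L.

3.56 mg/L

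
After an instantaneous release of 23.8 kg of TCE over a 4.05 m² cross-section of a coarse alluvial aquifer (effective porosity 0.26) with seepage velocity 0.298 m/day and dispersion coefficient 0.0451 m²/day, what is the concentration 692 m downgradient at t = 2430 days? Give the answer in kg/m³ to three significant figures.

For an instantaneous plane source, C(x,t) = M/(n_e·A·√(4πDt)) · exp(−(x−vt)²/(4Dt)), with n_e·A the pore (flow) area.
Plume center vt = 0.298 × 2430 = 724.14 m, so the well at 692 m is 32.14 m upgradient of the peak.
√(4πDt) = 37.11 m, giving peak height M/(n_e·A·√(4πDt)) = 23.8/(0.26 × 4.05 × 37.11) = 0.6091 kg/m³.
(x−vt)²/(4Dt) = (-32.14)²/(4 × 0.0451 × 2430) = 2.356; exp(−2.356) = 0.09480.
C = 0.6091 × 0.09480 = 0.0577 kg/m³.

0.0577 kg/m³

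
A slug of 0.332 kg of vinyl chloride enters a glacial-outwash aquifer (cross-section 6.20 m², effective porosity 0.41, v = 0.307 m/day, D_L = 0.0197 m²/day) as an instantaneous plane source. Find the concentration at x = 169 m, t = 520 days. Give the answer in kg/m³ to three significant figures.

0.00136 kg/m³

For an instantaneous plane source, C(x,t) = M/(n_e·A·√(4πDt)) · exp(−(x−vt)²/(4Dt)), with n_e·A the pore (flow) area.
Plume center vt = 0.307 × 520 = 159.64 m, so the well at 169 m is 9.36 m downgradient of the peak.
√(4πDt) = 11.35 m, giving peak height M/(n_e·A·√(4πDt)) = 0.332/(0.41 × 6.20 × 11.35) = 0.01151 kg/m³.
(x−vt)²/(4Dt) = (9.36)²/(4 × 0.0197 × 520) = 2.138; exp(−2.138) = 0.1179.
C = 0.01151 × 0.1179 = 0.00136 kg/m³.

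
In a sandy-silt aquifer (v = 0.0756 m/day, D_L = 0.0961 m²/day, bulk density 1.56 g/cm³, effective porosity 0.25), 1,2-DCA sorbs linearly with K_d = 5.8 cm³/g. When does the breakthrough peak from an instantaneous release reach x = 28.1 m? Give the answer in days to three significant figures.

13200 days

Retardation factor R = 1 + ρ_b·K_d/n = 1 + 1.56 × 5.8/0.25 = 37.19.
Sorption retards both mechanisms: v_R = v/R = 0.002033 m/day, D_R = D/R = 0.002584 m²/day.
Peak time from v_R²t² + 2D_R t − x² = 0: t = (√(D_R² + v_R²x²) − D_R)/v_R².
√(D_R² + v_R²x²) = √(0.002584² + 0.002033² × 28.1²) = 0.05719; v_R² = 4.133e-06.
t = (0.05719 − 0.002584)/4.133e-06 = 13200 days.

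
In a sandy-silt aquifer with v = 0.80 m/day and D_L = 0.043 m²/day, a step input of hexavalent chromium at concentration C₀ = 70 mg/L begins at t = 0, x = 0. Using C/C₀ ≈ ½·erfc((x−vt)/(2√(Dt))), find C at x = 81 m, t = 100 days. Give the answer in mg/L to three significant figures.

For a continuous step input, C/C₀ ≈ ½·erfc((x−vt)/(2√(Dt))).
vt = 0.80 × 100 = 80 m and 2√(Dt) = 2√(0.043 × 100) = 4.147 m.
Argument (x−vt)/(2√(Dt)) = (81 − 80)/4.147 = 0.2411; ½·erfc(0.2411) = 0.3666.
C = 70 × 0.3666 = 25.7 mg/L.

25.7 mg/L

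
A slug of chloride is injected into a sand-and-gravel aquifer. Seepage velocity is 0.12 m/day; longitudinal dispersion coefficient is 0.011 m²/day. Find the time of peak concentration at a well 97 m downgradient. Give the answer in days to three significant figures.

For the 1D instantaneous-source solution, setting ∂C/∂t = 0 at fixed x gives v²t² + 2Dt − x² = 0, so t = (√(D² + v²x²) − D)/v².
√(D² + v²x²) = √(0.011² + 0.12² × 97²) = 11.64; v² = 0.0144.
t = (11.64 − 0.011)/0.0144 = 808 days (vs. the pure-advection estimate x/v = 808 d).

808 days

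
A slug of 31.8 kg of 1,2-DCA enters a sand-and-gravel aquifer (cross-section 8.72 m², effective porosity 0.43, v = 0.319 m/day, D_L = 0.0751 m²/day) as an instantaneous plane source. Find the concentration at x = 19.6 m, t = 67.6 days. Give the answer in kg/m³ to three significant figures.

For an instantaneous plane source, C(x,t) = M/(n_e·A·√(4πDt)) · exp(−(x−vt)²/(4Dt)), with n_e·A the pore (flow) area.
Plume center vt = 0.319 × 67.6 = 21.5644 m, so the well at 19.6 m is 1.9644 m upgradient of the peak.
√(4πDt) = 7.987 m, giving peak height M/(n_e·A·√(4πDt)) = 31.8/(0.43 × 8.72 × 7.987) = 1.062 kg/m³.
(x−vt)²/(4Dt) = (-1.9644)²/(4 × 0.0751 × 67.6) = 0.1900; exp(−0.1900) = 0.8270.
C = 1.062 × 0.8270 = 0.878 kg/m³.

0.878 kg/m³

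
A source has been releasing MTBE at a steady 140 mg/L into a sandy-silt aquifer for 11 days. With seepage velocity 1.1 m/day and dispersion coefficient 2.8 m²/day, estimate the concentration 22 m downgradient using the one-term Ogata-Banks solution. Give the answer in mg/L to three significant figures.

For a continuous step input, C/C₀ ≈ ½·erfc((x−vt)/(2√(Dt))).
vt = 1.1 × 11 = 12.1 m and 2√(Dt) = 2√(2.8 × 11) = 11.10 m.
Argument (x−vt)/(2√(Dt)) = (22 − 12.1)/11.10 = 0.8919; ½·erfc(0.8919) = 0.1036.
C = 140 × 0.1036 = 14.5 mg/L.

14.5 mg/L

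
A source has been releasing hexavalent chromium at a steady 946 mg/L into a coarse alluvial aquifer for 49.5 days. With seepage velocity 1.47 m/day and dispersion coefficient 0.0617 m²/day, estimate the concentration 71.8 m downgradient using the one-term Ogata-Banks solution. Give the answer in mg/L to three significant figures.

For a continuous step input, C/C₀ ≈ ½·erfc((x−vt)/(2√(Dt))).
vt = 1.47 × 49.5 = 72.765 m and 2√(Dt) = 2√(0.0617 × 49.5) = 3.495 m.
Argument (x−vt)/(2√(Dt)) = (71.8 − 72.765)/3.495 = -0.2761; ½·erfc(-0.2761) = 0.6519.
C = 946 × 0.6519 = 617 mg/L.

617 mg/L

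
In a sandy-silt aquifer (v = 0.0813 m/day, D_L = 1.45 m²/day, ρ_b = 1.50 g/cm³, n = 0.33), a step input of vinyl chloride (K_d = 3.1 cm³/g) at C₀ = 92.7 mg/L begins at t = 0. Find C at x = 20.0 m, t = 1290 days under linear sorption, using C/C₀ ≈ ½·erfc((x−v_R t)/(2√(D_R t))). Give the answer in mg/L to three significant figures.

18.9 mg/L

Retardation factor R = 1 + ρ_b·K_d/n = 1 + 1.50 × 3.1/0.33 = 15.09.
Sorption retards both mechanisms: v_R = v/R = 0.005388 m/day, D_R = D/R = 0.09609 m²/day.
v_R·t = 0.005388 × 1290 = 6.95052 m; 2√(D_R t) = 22.27 m; argument = (20.0 − 6.95052)/22.27 = 0.5860.
C = C₀ × ½·erfc(0.5860) = 92.7 × 0.2036 = 18.9 mg/L.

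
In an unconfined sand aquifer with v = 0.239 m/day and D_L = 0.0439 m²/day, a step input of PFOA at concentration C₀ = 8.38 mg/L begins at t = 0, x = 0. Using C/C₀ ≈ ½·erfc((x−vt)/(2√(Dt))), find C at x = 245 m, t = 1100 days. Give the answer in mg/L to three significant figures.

8.09 mg/L

For a continuous step input, C/C₀ ≈ ½·erfc((x−vt)/(2√(Dt))).
vt = 0.239 × 1100 = 262.9 m and 2√(Dt) = 2√(0.0439 × 1100) = 13.90 m.
Argument (x−vt)/(2√(Dt)) = (245 − 262.9)/13.90 = -1.288; ½·erfc(-1.288) = 0.9657.
C = 8.38 × 0.9657 = 8.09 mg/L.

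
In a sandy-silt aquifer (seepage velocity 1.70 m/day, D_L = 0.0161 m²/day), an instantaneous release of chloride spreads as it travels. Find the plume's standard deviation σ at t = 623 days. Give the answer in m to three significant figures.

4.48 m

Dispersive spreading gives a Gaussian with σ² = 2Dt; advection only shifts the center.
σ = √(2 × 0.0161 × 623) = 4.48 m.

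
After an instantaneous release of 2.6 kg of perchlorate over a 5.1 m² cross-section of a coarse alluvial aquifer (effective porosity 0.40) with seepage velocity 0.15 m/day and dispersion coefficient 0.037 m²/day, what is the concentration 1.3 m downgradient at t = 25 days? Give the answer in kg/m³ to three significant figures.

0.0738 kg/m³

For an instantaneous plane source, C(x,t) = M/(n_e·A·√(4πDt)) · exp(−(x−vt)²/(4Dt)), with n_e·A the pore (flow) area.
Plume center vt = 0.15 × 25 = 3.75 m, so the well at 1.3 m is 2.45 m upgradient of the peak.
√(4πDt) = 3.409 m, giving peak height M/(n_e·A·√(4πDt)) = 2.6/(0.40 × 5.1 × 3.409) = 0.3739 kg/m³.
(x−vt)²/(4Dt) = (-2.45)²/(4 × 0.037 × 25) = 1.622; exp(−1.622) = 0.1975.
C = 0.3739 × 0.1975 = 0.0738 kg/m³.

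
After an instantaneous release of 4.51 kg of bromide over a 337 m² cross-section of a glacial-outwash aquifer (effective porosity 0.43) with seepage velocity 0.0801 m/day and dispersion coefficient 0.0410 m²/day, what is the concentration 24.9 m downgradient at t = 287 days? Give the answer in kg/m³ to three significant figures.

0.00237 kg/m³

For an instantaneous plane source, C(x,t) = M/(n_e·A·√(4πDt)) · exp(−(x−vt)²/(4Dt)), with n_e·A the pore (flow) area.
Plume center vt = 0.0801 × 287 = 22.9887 m, so the well at 24.9 m is 1.9113 m downgradient of the peak.
√(4πDt) = 12.16 m, giving peak height M/(n_e·A·√(4πDt)) = 4.51/(0.43 × 337 × 12.16) = 0.002559 kg/m³.
(x−vt)²/(4Dt) = (1.9113)²/(4 × 0.0410 × 287) = 0.07761; exp(−0.07761) = 0.9253.
C = 0.002559 × 0.9253 = 0.00237 kg/m³.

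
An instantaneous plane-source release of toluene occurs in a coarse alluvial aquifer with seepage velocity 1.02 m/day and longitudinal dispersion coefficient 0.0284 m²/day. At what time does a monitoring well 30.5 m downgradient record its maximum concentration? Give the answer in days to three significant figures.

For the 1D instantaneous-source solution, setting ∂C/∂t = 0 at fixed x gives v²t² + 2Dt − x² = 0, so t = (√(D² + v²x²) − D)/v².
√(D² + v²x²) = √(0.0284² + 1.02² × 30.5²) = 31.11; v² = 1.0404.
t = (31.11 − 0.0284)/1.0404 = 29.9 days (vs. the pure-advection estimate x/v = 29.9 d).

29.9 days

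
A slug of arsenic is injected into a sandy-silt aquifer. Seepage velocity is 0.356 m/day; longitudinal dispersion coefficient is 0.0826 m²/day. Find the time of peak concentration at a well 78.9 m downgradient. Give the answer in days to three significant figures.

For the 1D instantaneous-source solution, setting ∂C/∂t = 0 at fixed x gives v²t² + 2Dt − x² = 0, so t = (√(D² + v²x²) − D)/v².
√(D² + v²x²) = √(0.0826² + 0.356² × 78.9²) = 28.09; v² = 0.126736.
t = (28.09 − 0.0826)/0.126736 = 221 days (vs. the pure-advection estimate x/v = 222 d).

221 days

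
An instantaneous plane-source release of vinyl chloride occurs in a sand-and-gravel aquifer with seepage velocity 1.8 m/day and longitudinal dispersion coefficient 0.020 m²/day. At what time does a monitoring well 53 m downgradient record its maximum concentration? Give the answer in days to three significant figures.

29.4 days

For the 1D instantaneous-source solution, setting ∂C/∂t = 0 at fixed x gives v²t² + 2Dt − x² = 0, so t = (√(D² + v²x²) − D)/v².
√(D² + v²x²) = √(0.020² + 1.8² × 53²) = 95.40; v² = 3.24.
t = (95.40 − 0.020)/3.24 = 29.4 days (vs. the pure-advection estimate x/v = 29.4 d).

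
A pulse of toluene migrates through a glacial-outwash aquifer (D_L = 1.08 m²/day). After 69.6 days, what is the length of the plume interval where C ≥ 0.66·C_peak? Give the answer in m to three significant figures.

The plume is Gaussian with σ = √(2Dt) = √(2 × 1.08 × 69.6) = 12.26 m.
C/C_peak = exp(−Δx²/(2σ²)) = 0.66 ⇒ Δx = σ·√(−2 ln 0.66) = 12.26 × 0.9116 = 11.18 m.
Width = 2Δx = 22.4 m.

22.4 m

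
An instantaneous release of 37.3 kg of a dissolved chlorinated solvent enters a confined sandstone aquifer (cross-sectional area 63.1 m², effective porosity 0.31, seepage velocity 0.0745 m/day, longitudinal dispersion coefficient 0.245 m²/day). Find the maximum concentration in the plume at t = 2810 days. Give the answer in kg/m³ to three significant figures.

0.0205 kg/m³

The peak of an instantaneous 1D plume sits at x = vt; there the Gaussian factor is 1 and C_max = M/(n_e·A·√(4πDt)), where n_e·A is the pore area the mass is dissolved in.
√(4πDt) = √(4π × 0.245 × 2810) = 93.01 m, so C_max = 37.3/(0.31 × 63.1 × 93.01) = 0.0205 kg/m³.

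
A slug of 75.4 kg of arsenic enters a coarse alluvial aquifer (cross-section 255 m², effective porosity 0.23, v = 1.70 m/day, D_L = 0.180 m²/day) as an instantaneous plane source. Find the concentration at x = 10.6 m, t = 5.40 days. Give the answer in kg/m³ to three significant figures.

For an instantaneous plane source, C(x,t) = M/(n_e·A·√(4πDt)) · exp(−(x−vt)²/(4Dt)), with n_e·A the pore (flow) area.
Plume center vt = 1.70 × 5.40 = 9.18 m, so the well at 10.6 m is 1.42 m downgradient of the peak.
√(4πDt) = 3.495 m, giving peak height M/(n_e·A·√(4πDt)) = 75.4/(0.23 × 255 × 3.495) = 0.3678 kg/m³.
(x−vt)²/(4Dt) = (1.42)²/(4 × 0.180 × 5.40) = 0.5186; exp(−0.5186) = 0.5954.
C = 0.3678 × 0.5954 = 0.219 kg/m³.

0.219 kg/m³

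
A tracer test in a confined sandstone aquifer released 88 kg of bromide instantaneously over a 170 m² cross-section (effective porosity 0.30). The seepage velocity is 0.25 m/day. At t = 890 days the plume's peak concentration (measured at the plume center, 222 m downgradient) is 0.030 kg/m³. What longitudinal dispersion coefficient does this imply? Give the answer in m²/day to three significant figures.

0.296 m²/day

At the plume center C_max = M/(n_e·A·√(4πDt)), so D = M²/(4πt·(n_e·A·C_max)²).
n_e·A·C_max = 0.30 × 170 × 0.030 = 1.530 kg/m.
D = 88²/(4π × 890 × 1.530²) = 0.296 m²/day.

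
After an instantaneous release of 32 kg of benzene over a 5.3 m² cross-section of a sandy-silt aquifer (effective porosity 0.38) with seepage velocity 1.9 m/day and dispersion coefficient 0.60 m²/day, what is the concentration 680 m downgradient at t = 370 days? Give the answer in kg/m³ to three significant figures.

0.166 kg/m³

For an instantaneous plane source, C(x,t) = M/(n_e·A·√(4πDt)) · exp(−(x−vt)²/(4Dt)), with n_e·A the pore (flow) area.
Plume center vt = 1.9 × 370 = 703 m, so the well at 680 m is 23 m upgradient of the peak.
√(4πDt) = 52.82 m, giving peak height M/(n_e·A·√(4πDt)) = 32/(0.38 × 5.3 × 52.82) = 0.3008 kg/m³.
(x−vt)²/(4Dt) = (-23)²/(4 × 0.60 × 370) = 0.5957; exp(−0.5957) = 0.5512.
C = 0.3008 × 0.5512 = 0.166 kg/m³.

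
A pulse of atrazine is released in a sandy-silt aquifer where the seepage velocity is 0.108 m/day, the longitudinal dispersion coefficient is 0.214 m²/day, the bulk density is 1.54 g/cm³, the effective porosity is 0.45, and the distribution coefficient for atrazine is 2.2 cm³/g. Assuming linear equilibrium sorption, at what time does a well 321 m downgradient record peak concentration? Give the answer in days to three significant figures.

25200 days

Retardation factor R = 1 + ρ_b·K_d/n = 1 + 1.54 × 2.2/0.45 = 8.529.
Sorption retards both mechanisms: v_R = v/R = 0.01266 m/day, D_R = D/R = 0.02509 m²/day.
Peak time from v_R²t² + 2D_R t − x² = 0: t = (√(D_R² + v_R²x²) − D_R)/v_R².
√(D_R² + v_R²x²) = √(0.02509² + 0.01266² × 321²) = 4.064; v_R² = 0.0001603.
t = (4.064 − 0.02509)/0.0001603 = 25200 days.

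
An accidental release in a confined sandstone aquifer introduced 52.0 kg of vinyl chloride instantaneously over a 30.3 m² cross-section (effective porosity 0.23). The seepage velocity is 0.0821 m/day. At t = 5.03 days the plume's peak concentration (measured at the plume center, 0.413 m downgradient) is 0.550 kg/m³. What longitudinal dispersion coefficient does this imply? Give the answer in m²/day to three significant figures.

2.91 m²/day

At the plume center C_max = M/(n_e·A·√(4πDt)), so D = M²/(4πt·(n_e·A·C_max)²).
n_e·A·C_max = 0.23 × 30.3 × 0.550 = 3.833 kg/m.
D = 52.0²/(4π × 5.03 × 3.833²) = 2.91 m²/day.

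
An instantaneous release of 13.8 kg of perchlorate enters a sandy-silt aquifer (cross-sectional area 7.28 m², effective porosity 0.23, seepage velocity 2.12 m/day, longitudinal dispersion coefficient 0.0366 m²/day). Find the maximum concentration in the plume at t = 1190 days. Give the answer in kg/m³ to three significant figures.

0.352 kg/m³

The peak of an instantaneous 1D plume sits at x = vt; there the Gaussian factor is 1 and C_max = M/(n_e·A·√(4πDt)), where n_e·A is the pore area the mass is dissolved in.
√(4πDt) = √(4π × 0.0366 × 1190) = 23.39 m, so C_max = 13.8/(0.23 × 7.28 × 23.39) = 0.352 kg/m³.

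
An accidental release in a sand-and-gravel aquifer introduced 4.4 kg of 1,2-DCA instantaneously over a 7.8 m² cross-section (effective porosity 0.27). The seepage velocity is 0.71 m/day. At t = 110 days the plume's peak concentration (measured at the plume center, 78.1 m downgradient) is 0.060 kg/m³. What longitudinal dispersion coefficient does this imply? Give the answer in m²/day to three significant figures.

0.877 m²/day

At the plume center C_max = M/(n_e·A·√(4πDt)), so D = M²/(4πt·(n_e·A·C_max)²).
n_e·A·C_max = 0.27 × 7.8 × 0.060 = 0.1264 kg/m.
D = 4.4²/(4π × 110 × 0.1264²) = 0.877 m²/day.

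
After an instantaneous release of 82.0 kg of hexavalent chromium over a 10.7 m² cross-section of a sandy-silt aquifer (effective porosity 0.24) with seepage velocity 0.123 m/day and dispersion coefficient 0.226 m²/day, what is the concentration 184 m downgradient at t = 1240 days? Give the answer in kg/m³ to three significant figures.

For an instantaneous plane source, C(x,t) = M/(n_e·A·√(4πDt)) · exp(−(x−vt)²/(4Dt)), with n_e·A the pore (flow) area.
Plume center vt = 0.123 × 1240 = 152.52 m, so the well at 184 m is 31.48 m downgradient of the peak.
√(4πDt) = 59.34 m, giving peak height M/(n_e·A·√(4πDt)) = 82.0/(0.24 × 10.7 × 59.34) = 0.5381 kg/m³.
(x−vt)²/(4Dt) = (31.48)²/(4 × 0.226 × 1240) = 0.8841; exp(−0.8841) = 0.4131.
C = 0.5381 × 0.4131 = 0.222 kg/m³.

0.222 kg/m³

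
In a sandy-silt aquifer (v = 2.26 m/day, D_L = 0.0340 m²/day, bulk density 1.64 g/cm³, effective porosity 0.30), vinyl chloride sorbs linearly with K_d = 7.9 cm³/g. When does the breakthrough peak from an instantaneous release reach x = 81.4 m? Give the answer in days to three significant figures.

1590 days

Retardation factor R = 1 + ρ_b·K_d/n = 1 + 1.64 × 7.9/0.30 = 44.19.
Sorption retards both mechanisms: v_R = v/R = 0.05114 m/day, D_R = D/R = 0.0007694 m²/day.
Peak time from v_R²t² + 2D_R t − x² = 0: t = (√(D_R² + v_R²x²) − D_R)/v_R².
√(D_R² + v_R²x²) = √(0.0007694² + 0.05114² × 81.4²) = 4.163; v_R² = 0.002615.
t = (4.163 − 0.0007694)/0.002615 = 1590 days.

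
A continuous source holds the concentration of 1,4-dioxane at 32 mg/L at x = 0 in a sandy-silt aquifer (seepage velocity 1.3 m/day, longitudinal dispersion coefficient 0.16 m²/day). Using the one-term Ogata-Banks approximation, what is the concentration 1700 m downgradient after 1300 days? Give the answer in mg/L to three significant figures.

For a continuous step input, C/C₀ ≈ ½·erfc((x−vt)/(2√(Dt))).
vt = 1.3 × 1300 = 1690 m and 2√(Dt) = 2√(0.16 × 1300) = 28.84 m.
Argument (x−vt)/(2√(Dt)) = (1700 − 1690)/28.84 = 0.3467; ½·erfc(0.3467) = 0.3120.
C = 32 × 0.3120 = 9.98 mg/L.

9.98 mg/L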